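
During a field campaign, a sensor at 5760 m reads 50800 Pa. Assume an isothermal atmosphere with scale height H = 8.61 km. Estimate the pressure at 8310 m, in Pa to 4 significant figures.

Between two levels, P₂ = P₁ exp(−Δz/H) with Δz = z₂ − z₁.
Δz = 8310.0 − 5760.0 = 2550.0 m; Δz/H = 2550.0/8610.0 = 0.29617.
P₂ = 50800 × exp(−0.29617) = 50800 × 0.74366 = 37778 Pa.

P ≈ 37780 Pa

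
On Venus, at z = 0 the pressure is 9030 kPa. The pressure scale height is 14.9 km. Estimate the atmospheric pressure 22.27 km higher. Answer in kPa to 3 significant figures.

P ≈ 2030 kPa

Barometric formula: P = P₀ exp(−z/H).
z/H = 22270/14900 = 1.4946; exp(−1.4946) = 0.22434.
P = 9030 × 0.22434 = 2025.8 kPa.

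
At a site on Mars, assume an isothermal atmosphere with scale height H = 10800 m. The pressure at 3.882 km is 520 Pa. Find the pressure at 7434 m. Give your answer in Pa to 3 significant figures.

P ≈ 374 Pa

Between two levels, P₂ = P₁ exp(−Δz/H) with Δz = z₂ − z₁.
Δz = 7434.0 − 3882.0 = 3552.0 m; Δz/H = 3552.0/10800 = 0.32889.
P₂ = 520 × exp(−0.32889) = 520 × 0.71972 = 374.25 Pa.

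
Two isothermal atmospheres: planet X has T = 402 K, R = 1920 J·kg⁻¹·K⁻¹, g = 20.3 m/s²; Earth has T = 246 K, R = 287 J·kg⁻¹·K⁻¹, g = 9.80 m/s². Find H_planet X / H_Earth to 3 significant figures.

H_planet X/H_Earth ≈ 5.28

H = RT/g for each body.
H_planet X = 1920 × 402 / 20.3 = 38022 m.
H_Earth = 287 × 246 / 9.80 = 7204.3 m.
H_planet X/H_Earth = 38022/7204.3 = 5.2777.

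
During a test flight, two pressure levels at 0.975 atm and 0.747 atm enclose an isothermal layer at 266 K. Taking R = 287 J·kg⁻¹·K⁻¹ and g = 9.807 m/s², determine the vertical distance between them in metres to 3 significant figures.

Hypsometric equation: Δz = (R T̄/g) ln(P₁/P₂).
R T̄/g = 287 × 266 / 9.807 = 7784.4 m.
ln(0.975/0.747) = ln(1.3052) = 0.26636.
Δz = 7784.4 × 0.26636 = 2073.5 m.

Δz ≈ 2070 m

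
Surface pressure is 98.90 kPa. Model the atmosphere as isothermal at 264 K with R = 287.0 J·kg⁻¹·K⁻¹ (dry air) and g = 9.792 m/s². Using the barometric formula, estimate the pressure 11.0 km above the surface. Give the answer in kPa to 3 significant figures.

P ≈ 23.9 kPa

Scale height: H = RT/g = 287.0 × 264 / 9.792 = 7737.7 m.
Barometric formula: P = P₀ exp(−z/H).
z/H = 11000/7737.7 = 1.4216; exp(−1.4216) = 0.24133.
P = 98.90 × 0.24133 = 23.868 kPa.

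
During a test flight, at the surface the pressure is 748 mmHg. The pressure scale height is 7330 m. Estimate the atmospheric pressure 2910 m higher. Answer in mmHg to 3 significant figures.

Barometric formula: P = P₀ exp(−z/H).
z/H = 2910.0/7330.0 = 0.39700; exp(−0.39700) = 0.67233.
P = 748 × 0.67233 = 502.90 mmHg.

P ≈ 503 mmHg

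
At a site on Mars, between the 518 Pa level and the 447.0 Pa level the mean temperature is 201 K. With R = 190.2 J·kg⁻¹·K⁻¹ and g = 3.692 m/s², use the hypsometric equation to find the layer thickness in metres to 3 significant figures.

Δz ≈ 1530 m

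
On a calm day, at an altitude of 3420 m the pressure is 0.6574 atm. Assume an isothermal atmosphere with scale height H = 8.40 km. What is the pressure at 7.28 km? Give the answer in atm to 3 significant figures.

P ≈ 0.415 atm

Between two levels, P₂ = P₁ exp(−Δz/H) with Δz = z₂ − z₁.
Δz = 7280.0 − 3420.0 = 3860.0 m; Δz/H = 3860.0/8400.0 = 0.45952.
P₂ = 0.6574 × exp(−0.45952) = 0.6574 × 0.63159 = 0.41521 atm.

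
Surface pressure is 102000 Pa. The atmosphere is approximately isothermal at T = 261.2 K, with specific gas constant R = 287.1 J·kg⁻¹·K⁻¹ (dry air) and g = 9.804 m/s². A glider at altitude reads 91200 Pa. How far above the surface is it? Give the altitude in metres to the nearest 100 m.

Scale height: H = RT/g = 287.1 × 261.2 / 9.804 = 7649.0 m.
Invert the barometric formula: z = H ln(P₀/P).
P₀/P = 102000/91200 = 1.1184; ln(1.1184) = 0.11190.
z = 7649.0 × 0.11190 = 855.92 m.

z ≈ 900 m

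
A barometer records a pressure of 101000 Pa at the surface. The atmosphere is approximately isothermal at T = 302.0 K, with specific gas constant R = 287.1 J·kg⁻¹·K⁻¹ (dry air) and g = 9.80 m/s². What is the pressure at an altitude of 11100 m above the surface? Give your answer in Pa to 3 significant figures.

Scale height: H = RT/g = 287.1 × 302.0 / 9.80 = 8847.4 m.
Barometric formula: P = P₀ exp(−z/H).
z/H = 11100/8847.4 = 1.2546; exp(−1.2546) = 0.28519.
P = 101000 × 0.28519 = 28804 Pa.

P ≈ 28800 Pa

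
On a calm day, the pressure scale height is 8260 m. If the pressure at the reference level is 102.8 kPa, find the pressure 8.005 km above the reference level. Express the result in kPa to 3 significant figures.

Barometric formula: P = P₀ exp(−z/H).
z/H = 8005.0/8260.0 = 0.96913; exp(−0.96913) = 0.37941.
P = 102.8 × 0.37941 = 39.003 kPa.

P ≈ 39.0 kPa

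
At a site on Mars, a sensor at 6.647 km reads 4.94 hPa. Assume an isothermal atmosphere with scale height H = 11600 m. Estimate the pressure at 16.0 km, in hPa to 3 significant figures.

P ≈ 2.21 hPa

Between two levels, P₂ = P₁ exp(−Δz/H) with Δz = z₂ − z₁.
Δz = 16000 − 6647.0 = 9353.0 m; Δz/H = 9353.0/11600 = 0.80629.
P₂ = 4.94 × exp(−0.80629) = 4.94 × 0.44651 = 2.2058 hPa.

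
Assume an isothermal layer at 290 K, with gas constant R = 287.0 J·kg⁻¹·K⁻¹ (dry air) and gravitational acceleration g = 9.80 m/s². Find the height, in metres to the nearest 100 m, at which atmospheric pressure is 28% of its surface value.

z ≈ 10800 m

Scale height: H = RT/g = 287.0 × 290 / 9.80 = 8492.9 m.
Set P/P₀ = exp(−z/H) = 0.28, so z = −H ln(0.28).
−ln(0.28) = 1.2730; z = 8492.9 × 1.2730 = 10811 m.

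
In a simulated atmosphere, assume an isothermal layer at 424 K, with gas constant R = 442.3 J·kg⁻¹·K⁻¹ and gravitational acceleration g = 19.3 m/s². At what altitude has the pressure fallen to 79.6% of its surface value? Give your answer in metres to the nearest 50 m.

Scale height: H = RT/g = 442.3 × 424 / 19.3 = 9716.8 m.
Set P/P₀ = exp(−z/H) = 0.796, so z = −H ln(0.796).
−ln(0.796) = 0.22816; z = 9716.8 × 0.22816 = 2217.0 m.

z ≈ 2200 m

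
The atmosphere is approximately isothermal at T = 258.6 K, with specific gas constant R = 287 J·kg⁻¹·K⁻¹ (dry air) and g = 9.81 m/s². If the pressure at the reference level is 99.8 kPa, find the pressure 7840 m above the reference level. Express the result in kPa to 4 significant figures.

Scale height: H = RT/g = 287 × 258.6 / 9.81 = 7565.6 m.
Barometric formula: P = P₀ exp(−z/H).
z/H = 7840.0/7565.6 = 1.0363; exp(−1.0363) = 0.35476.
P = 99.8 × 0.35476 = 35.405 kPa.

P ≈ 35.41 kPa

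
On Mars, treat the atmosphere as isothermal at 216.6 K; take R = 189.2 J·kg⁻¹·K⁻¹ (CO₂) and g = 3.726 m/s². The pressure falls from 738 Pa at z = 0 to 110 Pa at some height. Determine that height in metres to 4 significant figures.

Scale height: H = RT/g = 189.2 × 216.6 / 3.726 = 10999 m.
Invert the barometric formula: z = H ln(P₀/P).
P₀/P = 738/110 = 6.7091; ln(6.7091) = 1.9035.
z = 10999 × 1.9035 = 20937 m.

z ≈ 20940 m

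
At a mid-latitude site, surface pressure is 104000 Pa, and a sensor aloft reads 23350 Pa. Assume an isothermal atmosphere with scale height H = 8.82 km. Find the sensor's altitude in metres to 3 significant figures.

Invert the barometric formula: z = H ln(P₀/P).
P₀/P = 104000/23350 = 4.4540; ln(4.4540) = 1.4938.
z = 8820.0 × 1.4938 = 13175 m.

z ≈ 13200 m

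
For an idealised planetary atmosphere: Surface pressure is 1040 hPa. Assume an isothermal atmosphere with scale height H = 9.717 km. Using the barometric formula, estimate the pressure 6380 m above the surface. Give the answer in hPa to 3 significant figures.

Barometric formula: P = P₀ exp(−z/H).
z/H = 6380.0/9717.0 = 0.65658; exp(−0.65658) = 0.51862.
P = 1040 × 0.51862 = 539.36 hPa.

P ≈ 539 hPa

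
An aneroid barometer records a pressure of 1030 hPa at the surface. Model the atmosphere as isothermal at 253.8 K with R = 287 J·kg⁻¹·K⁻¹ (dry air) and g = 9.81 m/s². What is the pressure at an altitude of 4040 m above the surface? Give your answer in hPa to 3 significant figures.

P ≈ 598 hPa

Scale height: H = RT/g = 287 × 253.8 / 9.81 = 7425.1 m.
Barometric formula: P = P₀ exp(−z/H).
z/H = 4040.0/7425.1 = 0.54410; exp(−0.54410) = 0.58036.
P = 1030 × 0.58036 = 597.77 hPa.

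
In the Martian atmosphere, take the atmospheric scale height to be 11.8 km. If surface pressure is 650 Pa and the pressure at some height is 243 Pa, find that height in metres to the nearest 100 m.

z ≈ 11600 m

Invert the barometric formula: z = H ln(P₀/P).
P₀/P = 650/243 = 2.6749; ln(2.6749) = 0.98391.
z = 11800 × 0.98391 = 11610 m.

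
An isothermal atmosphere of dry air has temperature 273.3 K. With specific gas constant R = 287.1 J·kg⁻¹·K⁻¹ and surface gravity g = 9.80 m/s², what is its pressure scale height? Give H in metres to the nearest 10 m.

H ≈ 8010 m

The scale height of an isothermal atmosphere is H = RT/g.
H = 287.1 × 273.3 / 9.80 = 78464/9.80 = 8006.5 m.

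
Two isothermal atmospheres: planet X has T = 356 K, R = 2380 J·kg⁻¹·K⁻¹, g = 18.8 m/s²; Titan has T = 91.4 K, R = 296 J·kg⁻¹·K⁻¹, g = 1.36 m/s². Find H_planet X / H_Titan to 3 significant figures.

H = RT/g for each body.
H_planet X = 2380 × 356 / 18.8 = 45068 m.
H_Titan = 296 × 91.4 / 1.36 = 19893 m.
H_planet X/H_Titan = 45068/19893 = 2.2655.

H_planet X/H_Titan ≈ 2.27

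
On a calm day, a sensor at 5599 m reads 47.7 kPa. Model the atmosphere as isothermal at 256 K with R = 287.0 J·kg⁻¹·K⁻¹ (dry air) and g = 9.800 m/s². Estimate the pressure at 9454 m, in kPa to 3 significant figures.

P ≈ 28.5 kPa

Scale height: H = RT/g = 287.0 × 256 / 9.800 = 7497.1 m.
Between two levels, P₂ = P₁ exp(−Δz/H) with Δz = z₂ − z₁.
Δz = 9454.0 − 5599.0 = 3855.0 m; Δz/H = 3855.0/7497.1 = 0.51420.
P₂ = 47.7 × exp(−0.51420) = 47.7 × 0.59798 = 28.524 kPa.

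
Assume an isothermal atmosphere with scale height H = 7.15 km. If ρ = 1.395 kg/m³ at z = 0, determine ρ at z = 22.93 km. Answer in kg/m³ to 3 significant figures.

ρ ≈ 0.0565 kg/m³

In an isothermal atmosphere, density decays like pressure: ρ = ρ₀ exp(−z/H).
z/H = 22930/7150.0 = 3.2070; exp(−3.2070) = 0.040478.
ρ = 1.395 × 0.040478 = 0.056467 kg/m³.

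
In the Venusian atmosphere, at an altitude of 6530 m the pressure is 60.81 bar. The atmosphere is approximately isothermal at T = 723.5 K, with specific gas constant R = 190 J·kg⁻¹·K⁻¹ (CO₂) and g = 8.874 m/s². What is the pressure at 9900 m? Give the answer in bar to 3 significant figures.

Scale height: H = RT/g = 190 × 723.5 / 8.874 = 15491 m.
Between two levels, P₂ = P₁ exp(−Δz/H) with Δz = z₂ − z₁.
Δz = 9900.0 − 6530.0 = 3370.0 m; Δz/H = 3370.0/15491 = 0.21755.
P₂ = 60.81 × exp(−0.21755) = 60.81 × 0.80449 = 48.921 bar.

P ≈ 48.9 bar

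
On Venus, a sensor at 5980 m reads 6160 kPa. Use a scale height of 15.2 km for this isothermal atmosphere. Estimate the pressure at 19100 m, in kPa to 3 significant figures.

Between two levels, P₂ = P₁ exp(−Δz/H) with Δz = z₂ − z₁.
Δz = 19100 − 5980.0 = 13120 m; Δz/H = 13120/15200 = 0.86316.
P₂ = 6160 × exp(−0.86316) = 6160 × 0.42183 = 2598.5 kPa.

P ≈ 2600 kPa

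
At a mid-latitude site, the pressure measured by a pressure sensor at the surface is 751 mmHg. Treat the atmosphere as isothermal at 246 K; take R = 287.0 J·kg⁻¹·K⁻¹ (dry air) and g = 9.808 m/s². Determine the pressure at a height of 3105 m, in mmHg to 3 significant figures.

Scale height: H = RT/g = 287.0 × 246 / 9.808 = 7198.4 m.
Barometric formula: P = P₀ exp(−z/H).
z/H = 3105.0/7198.4 = 0.43135; exp(−0.43135) = 0.64963.
P = 751 × 0.64963 = 487.87 mmHg.

P ≈ 488 mmHg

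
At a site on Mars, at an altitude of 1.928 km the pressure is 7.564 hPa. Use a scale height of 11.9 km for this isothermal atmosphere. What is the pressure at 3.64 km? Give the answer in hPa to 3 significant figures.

P ≈ 6.55 hPa

Between two levels, P₂ = P₁ exp(−Δz/H) with Δz = z₂ − z₁.
Δz = 3640.0 − 1928.0 = 1712.0 m; Δz/H = 1712.0/11900 = 0.14387.
P₂ = 7.564 × exp(−0.14387) = 7.564 × 0.86600 = 6.5504 hPa.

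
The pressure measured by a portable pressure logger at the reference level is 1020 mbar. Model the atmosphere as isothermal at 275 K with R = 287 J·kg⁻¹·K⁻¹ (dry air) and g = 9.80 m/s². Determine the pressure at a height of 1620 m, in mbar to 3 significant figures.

Scale height: H = RT/g = 287 × 275 / 9.80 = 8053.6 m.
Barometric formula: P = P₀ exp(−z/H).
z/H = 1620.0/8053.6 = 0.20115; exp(−0.20115) = 0.81779.
P = 1020 × 0.81779 = 834.15 mbar.

P ≈ 834 mbar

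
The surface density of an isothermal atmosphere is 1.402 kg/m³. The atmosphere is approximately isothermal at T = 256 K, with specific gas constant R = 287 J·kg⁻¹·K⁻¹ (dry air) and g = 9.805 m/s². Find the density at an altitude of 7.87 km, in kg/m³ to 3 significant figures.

ρ ≈ 0.490 kg/m³

Scale height: H = RT/g = 287 × 256 / 9.805 = 7493.3 m.
In an isothermal atmosphere, density decays like pressure: ρ = ρ₀ exp(−z/H).
z/H = 7870.0/7493.3 = 1.0503; exp(−1.0503) = 0.34983.
ρ = 1.402 × 0.34983 = 0.49046 kg/m³.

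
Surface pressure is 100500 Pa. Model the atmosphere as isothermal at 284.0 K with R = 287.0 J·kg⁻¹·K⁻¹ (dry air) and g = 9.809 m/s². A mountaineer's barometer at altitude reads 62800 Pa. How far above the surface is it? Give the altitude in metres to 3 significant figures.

z ≈ 3910 m

Scale height: H = RT/g = 287.0 × 284.0 / 9.809 = 8309.5 m.
Invert the barometric formula: z = H ln(P₀/P).
P₀/P = 100500/62800 = 1.6003; ln(1.6003) = 0.47019.
z = 8309.5 × 0.47019 = 3907.0 m.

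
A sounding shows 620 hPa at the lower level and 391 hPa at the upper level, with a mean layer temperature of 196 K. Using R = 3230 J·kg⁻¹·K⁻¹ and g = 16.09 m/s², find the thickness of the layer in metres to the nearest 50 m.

Hypsometric equation: Δz = (R T̄/g) ln(P₁/P₂).
R T̄/g = 3230 × 196 / 16.09 = 39346 m.
ln(620/391) = ln(1.5857) = 0.46103.
Δz = 39346 × 0.46103 = 18140 m.

Δz ≈ 18150 m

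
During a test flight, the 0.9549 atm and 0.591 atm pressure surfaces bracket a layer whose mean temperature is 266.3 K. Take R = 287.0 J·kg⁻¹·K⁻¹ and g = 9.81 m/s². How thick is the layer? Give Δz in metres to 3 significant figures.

Δz ≈ 3740 m

Hypsometric equation: Δz = (R T̄/g) ln(P₁/P₂).
R T̄/g = 287.0 × 266.3 / 9.81 = 7790.8 m.
ln(0.9549/0.591) = ln(1.6157) = 0.47977.
Δz = 7790.8 × 0.47977 = 3737.8 m.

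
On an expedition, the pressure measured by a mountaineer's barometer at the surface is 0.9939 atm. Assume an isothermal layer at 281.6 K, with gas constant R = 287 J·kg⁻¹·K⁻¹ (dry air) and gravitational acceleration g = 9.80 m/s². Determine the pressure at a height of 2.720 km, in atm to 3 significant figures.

P ≈ 0.715 atm

Scale height: H = RT/g = 287 × 281.6 / 9.80 = 8246.9 m.
Barometric formula: P = P₀ exp(−z/H).
z/H = 2720.0/8246.9 = 0.32982; exp(−0.32982) = 0.71905.
P = 0.9939 × 0.71905 = 0.71466 atm.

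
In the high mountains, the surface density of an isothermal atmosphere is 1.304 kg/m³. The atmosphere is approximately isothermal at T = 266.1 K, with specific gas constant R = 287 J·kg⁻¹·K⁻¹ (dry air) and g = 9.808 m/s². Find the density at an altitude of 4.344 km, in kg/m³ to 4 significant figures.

Scale height: H = RT/g = 287 × 266.1 / 9.808 = 7786.6 m.
In an isothermal atmosphere, density decays like pressure: ρ = ρ₀ exp(−z/H).
z/H = 4344.0/7786.6 = 0.55788; exp(−0.55788) = 0.57242.
ρ = 1.304 × 0.57242 = 0.74644 kg/m³.

ρ ≈ 0.7464 kg/m³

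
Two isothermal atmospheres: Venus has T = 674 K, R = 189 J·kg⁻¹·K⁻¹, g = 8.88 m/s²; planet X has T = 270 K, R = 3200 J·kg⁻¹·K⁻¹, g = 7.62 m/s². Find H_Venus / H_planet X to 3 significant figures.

H_Venus/H_planet X ≈ 0.127

H = RT/g for each body.
H_Venus = 189 × 674 / 8.88 = 14345 m.
H_planet X = 3200 × 270 / 7.62 = 113390 m.
H_Venus/H_planet X = 14345/113390 = 0.12651.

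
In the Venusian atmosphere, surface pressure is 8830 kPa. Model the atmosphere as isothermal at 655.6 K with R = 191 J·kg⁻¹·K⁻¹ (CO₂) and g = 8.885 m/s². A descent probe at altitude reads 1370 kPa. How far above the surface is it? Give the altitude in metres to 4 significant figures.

z ≈ 26260 m

Scale height: H = RT/g = 191 × 655.6 / 8.885 = 14093 m.
Invert the barometric formula: z = H ln(P₀/P).
P₀/P = 8830/1370 = 6.4453; ln(6.4453) = 1.8634.
z = 14093 × 1.8634 = 26261 m.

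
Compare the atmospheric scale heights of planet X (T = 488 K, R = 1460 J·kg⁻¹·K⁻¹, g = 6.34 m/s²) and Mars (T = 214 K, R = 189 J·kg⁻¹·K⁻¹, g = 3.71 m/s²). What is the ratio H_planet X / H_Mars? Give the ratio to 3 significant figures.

H_planet X/H_Mars ≈ 10.3

H = RT/g for each body.
H_planet X = 1460 × 488 / 6.34 = 112380 m.
H_Mars = 189 × 214 / 3.71 = 10902 m.
H_planet X/H_Mars = 112380/10902 = 10.308.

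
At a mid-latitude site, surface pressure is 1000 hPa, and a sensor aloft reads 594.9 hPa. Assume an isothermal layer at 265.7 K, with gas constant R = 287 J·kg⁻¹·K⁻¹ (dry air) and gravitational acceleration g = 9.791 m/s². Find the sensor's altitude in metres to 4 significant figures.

Scale height: H = RT/g = 287 × 265.7 / 9.791 = 7788.4 m.
Invert the barometric formula: z = H ln(P₀/P).
P₀/P = 1000/594.9 = 1.6810; ln(1.6810) = 0.51939.
z = 7788.4 × 0.51939 = 4045.2 m.

z ≈ 4045 m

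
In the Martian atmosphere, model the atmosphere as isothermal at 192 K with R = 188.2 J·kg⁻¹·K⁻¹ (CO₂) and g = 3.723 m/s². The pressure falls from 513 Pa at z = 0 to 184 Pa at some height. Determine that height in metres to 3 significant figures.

Scale height: H = RT/g = 188.2 × 192 / 3.723 = 9705.7 m.
Invert the barometric formula: z = H ln(P₀/P).
P₀/P = 513/184 = 2.7880; ln(2.7880) = 1.0253.
z = 9705.7 × 1.0253 = 9951.3 m.

z ≈ 9950 m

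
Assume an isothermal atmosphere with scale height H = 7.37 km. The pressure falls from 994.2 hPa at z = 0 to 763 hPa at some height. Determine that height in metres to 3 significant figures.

z ≈ 1950 m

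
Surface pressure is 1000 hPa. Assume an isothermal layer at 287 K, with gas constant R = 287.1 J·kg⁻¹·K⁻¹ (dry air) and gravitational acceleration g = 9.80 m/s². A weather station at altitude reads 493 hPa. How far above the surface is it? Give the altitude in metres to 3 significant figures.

z ≈ 5950 m

Scale height: H = RT/g = 287.1 × 287 / 9.80 = 8407.9 m.
Invert the barometric formula: z = H ln(P₀/P).
P₀/P = 1000/493 = 2.0284; ln(2.0284) = 0.70725.
z = 8407.9 × 0.70725 = 5946.5 m.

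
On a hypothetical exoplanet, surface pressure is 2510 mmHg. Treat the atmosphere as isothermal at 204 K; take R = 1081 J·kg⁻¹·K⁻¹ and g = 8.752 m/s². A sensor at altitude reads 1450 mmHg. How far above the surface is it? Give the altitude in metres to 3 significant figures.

Scale height: H = RT/g = 1081 × 204 / 8.752 = 25197 m.
Invert the barometric formula: z = H ln(P₀/P).
P₀/P = 2510/1450 = 1.7310; ln(1.7310) = 0.54870.
z = 25197 × 0.54870 = 13826 m.

z ≈ 13800 m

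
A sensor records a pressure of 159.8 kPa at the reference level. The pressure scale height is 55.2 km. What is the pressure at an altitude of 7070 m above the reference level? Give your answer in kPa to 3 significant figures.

Barometric formula: P = P₀ exp(−z/H).
z/H = 7070.0/55200 = 0.12808; exp(−0.12808) = 0.87978.
P = 159.8 × 0.87978 = 140.59 kPa.

P ≈ 141 kPa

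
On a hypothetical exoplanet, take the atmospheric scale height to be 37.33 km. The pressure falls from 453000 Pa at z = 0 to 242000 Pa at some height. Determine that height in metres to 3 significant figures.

z ≈ 23400 m

Invert the barometric formula: z = H ln(P₀/P).
P₀/P = 453000/242000 = 1.8719; ln(1.8719) = 0.62695.
z = 37330 × 0.62695 = 23404 m.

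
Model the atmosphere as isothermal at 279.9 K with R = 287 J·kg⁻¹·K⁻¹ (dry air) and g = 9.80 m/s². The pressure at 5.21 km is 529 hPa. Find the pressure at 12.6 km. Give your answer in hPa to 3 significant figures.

P ≈ 215 hPa

Scale height: H = RT/g = 287 × 279.9 / 9.80 = 8197.1 m.
Between two levels, P₂ = P₁ exp(−Δz/H) with Δz = z₂ − z₁.
Δz = 12600 − 5210.0 = 7390.0 m; Δz/H = 7390.0/8197.1 = 0.90154.
P₂ = 529 × exp(−0.90154) = 529 × 0.40594 = 214.74 hPa.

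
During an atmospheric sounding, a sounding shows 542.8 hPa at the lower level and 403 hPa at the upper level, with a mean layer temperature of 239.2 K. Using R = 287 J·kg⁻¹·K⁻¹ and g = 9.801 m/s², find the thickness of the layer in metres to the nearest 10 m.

Δz ≈ 2090 m

Hypsometric equation: Δz = (R T̄/g) ln(P₁/P₂).
R T̄/g = 287 × 239.2 / 9.801 = 7004.4 m.
ln(542.8/403) = ln(1.3469) = 0.29781.
Δz = 7004.4 × 0.29781 = 2086.0 m.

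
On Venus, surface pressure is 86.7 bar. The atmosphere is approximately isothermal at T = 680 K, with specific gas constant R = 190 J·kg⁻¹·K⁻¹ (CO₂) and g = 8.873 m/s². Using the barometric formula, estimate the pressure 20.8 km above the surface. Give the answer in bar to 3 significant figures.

P ≈ 20.8 bar

Scale height: H = RT/g = 190 × 680 / 8.873 = 14561 m.
Barometric formula: P = P₀ exp(−z/H).
z/H = 20800/14561 = 1.4285; exp(−1.4285) = 0.23967.
P = 86.7 × 0.23967 = 20.779 bar.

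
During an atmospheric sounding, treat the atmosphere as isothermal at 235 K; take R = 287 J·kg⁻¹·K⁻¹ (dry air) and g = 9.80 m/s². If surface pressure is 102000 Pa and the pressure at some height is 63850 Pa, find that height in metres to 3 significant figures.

Scale height: H = RT/g = 287 × 235 / 9.80 = 6882.1 m.
Invert the barometric formula: z = H ln(P₀/P).
P₀/P = 102000/63850 = 1.5975; ln(1.5975) = 0.46844.
z = 6882.1 × 0.46844 = 3223.9 m.

z ≈ 3220 m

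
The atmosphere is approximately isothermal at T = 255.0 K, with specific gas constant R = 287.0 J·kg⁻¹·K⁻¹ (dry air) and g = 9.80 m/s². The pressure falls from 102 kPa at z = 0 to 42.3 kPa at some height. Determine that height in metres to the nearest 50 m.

Scale height: H = RT/g = 287.0 × 255.0 / 9.80 = 7467.9 m.
Invert the barometric formula: z = H ln(P₀/P).
P₀/P = 102/42.3 = 2.4113; ln(2.4113) = 0.88017.
z = 7467.9 × 0.88017 = 6573.0 m.

z ≈ 6550 m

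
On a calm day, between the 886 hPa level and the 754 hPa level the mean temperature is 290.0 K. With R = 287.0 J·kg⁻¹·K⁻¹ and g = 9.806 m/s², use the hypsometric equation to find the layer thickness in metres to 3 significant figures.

Δz ≈ 1370 m

Hypsometric equation: Δz = (R T̄/g) ln(P₁/P₂).
R T̄/g = 287.0 × 290.0 / 9.806 = 8487.7 m.
ln(886/754) = ln(1.1751) = 0.16135.
Δz = 8487.7 × 0.16135 = 1369.5 m.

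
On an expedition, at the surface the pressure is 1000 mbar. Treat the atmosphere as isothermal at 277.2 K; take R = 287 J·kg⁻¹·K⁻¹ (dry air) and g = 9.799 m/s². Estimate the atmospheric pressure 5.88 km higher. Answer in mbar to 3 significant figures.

P ≈ 485 mbar

Scale height: H = RT/g = 287 × 277.2 / 9.799 = 8118.8 m.
Barometric formula: P = P₀ exp(−z/H).
z/H = 5880.0/8118.8 = 0.72424; exp(−0.72424) = 0.48469.
P = 1000 × 0.48469 = 484.69 mbar.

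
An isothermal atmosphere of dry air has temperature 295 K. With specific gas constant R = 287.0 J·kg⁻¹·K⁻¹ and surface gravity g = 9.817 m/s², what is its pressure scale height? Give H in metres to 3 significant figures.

The scale height of an isothermal atmosphere is H = RT/g.
H = 287.0 × 295 / 9.817 = 84665/9.817 = 8624.3 m.

H ≈ 8620 m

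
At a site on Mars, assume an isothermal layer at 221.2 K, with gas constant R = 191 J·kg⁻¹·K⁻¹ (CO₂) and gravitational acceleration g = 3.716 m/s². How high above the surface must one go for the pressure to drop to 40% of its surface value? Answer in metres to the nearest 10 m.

Scale height: H = RT/g = 191 × 221.2 / 3.716 = 11370 m.
Set P/P₀ = exp(−z/H) = 0.4, so z = −H ln(0.4).
−ln(0.4) = 0.91629; z = 11370 × 0.91629 = 10418 m.

z ≈ 10420 m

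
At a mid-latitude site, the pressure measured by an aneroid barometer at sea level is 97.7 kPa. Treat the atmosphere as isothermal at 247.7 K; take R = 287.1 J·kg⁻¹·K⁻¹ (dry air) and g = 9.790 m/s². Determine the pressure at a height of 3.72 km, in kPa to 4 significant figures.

P ≈ 58.54 kPa

Scale height: H = RT/g = 287.1 × 247.7 / 9.790 = 7264.0 m.
Barometric formula: P = P₀ exp(−z/H).
z/H = 3720.0/7264.0 = 0.51211; exp(−0.51211) = 0.59923.
P = 97.7 × 0.59923 = 58.545 kPa.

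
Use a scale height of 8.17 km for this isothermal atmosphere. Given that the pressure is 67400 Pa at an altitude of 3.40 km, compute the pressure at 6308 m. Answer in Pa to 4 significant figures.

P ≈ 47210 Pa

Between two levels, P₂ = P₁ exp(−Δz/H) with Δz = z₂ − z₁.
Δz = 6308.0 − 3400.0 = 2908.0 m; Δz/H = 2908.0/8170.0 = 0.35594.
P₂ = 67400 × exp(−0.35594) = 67400 × 0.70051 = 47214 Pa.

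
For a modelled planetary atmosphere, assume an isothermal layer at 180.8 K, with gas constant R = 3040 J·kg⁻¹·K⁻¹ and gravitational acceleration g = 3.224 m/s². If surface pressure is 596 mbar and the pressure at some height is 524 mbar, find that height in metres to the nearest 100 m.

z ≈ 21900 m

Scale height: H = RT/g = 3040 × 180.8 / 3.224 = 170480 m.
Invert the barometric formula: z = H ln(P₀/P).
P₀/P = 596/524 = 1.1374; ln(1.1374) = 0.12874.
z = 170480 × 0.12874 = 21948 m.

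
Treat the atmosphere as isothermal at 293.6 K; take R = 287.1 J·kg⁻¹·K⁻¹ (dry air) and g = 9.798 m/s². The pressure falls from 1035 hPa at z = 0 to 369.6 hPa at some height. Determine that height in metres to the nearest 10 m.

Scale height: H = RT/g = 287.1 × 293.6 / 9.798 = 8603.0 m.
Invert the barometric formula: z = H ln(P₀/P).
P₀/P = 1035/369.6 = 2.8003; ln(2.8003) = 1.0297.
z = 8603.0 × 1.0297 = 8858.5 m.

z ≈ 8860 m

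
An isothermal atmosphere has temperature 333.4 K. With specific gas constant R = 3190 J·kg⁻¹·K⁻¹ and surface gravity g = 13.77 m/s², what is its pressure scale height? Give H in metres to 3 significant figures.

The scale height of an isothermal atmosphere is H = RT/g.
H = 3190 × 333.4 / 13.77 = 1063500/13.77 = 77233 m.

H ≈ 77200 m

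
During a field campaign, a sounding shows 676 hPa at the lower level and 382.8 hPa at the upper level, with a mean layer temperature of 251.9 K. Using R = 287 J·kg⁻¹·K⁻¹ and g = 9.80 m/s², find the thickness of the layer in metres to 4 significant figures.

Hypsometric equation: Δz = (R T̄/g) ln(P₁/P₂).
R T̄/g = 287 × 251.9 / 9.80 = 7377.1 m.
ln(676/382.8) = ln(1.7659) = 0.56866.
Δz = 7377.1 × 0.56866 = 4195.1 m.

Δz ≈ 4195 m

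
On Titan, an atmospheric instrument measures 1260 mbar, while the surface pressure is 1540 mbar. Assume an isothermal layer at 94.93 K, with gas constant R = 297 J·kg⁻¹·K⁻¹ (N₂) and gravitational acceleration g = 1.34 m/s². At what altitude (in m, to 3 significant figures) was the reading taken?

Scale height: H = RT/g = 297 × 94.93 / 1.34 = 21040 m.
Invert the barometric formula: z = H ln(P₀/P).
P₀/P = 1540/1260 = 1.2222; ln(1.2222) = 0.20065.
z = 21040 × 0.20065 = 4221.7 m.

z ≈ 4220 m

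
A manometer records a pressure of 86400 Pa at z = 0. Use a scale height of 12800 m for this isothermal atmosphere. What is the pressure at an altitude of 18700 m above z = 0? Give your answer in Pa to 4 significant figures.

Barometric formula: P = P₀ exp(−z/H).
z/H = 18700/12800 = 1.4609; exp(−1.4609) = 0.23203.
P = 86400 × 0.23203 = 20047 Pa.

P ≈ 20050 Pa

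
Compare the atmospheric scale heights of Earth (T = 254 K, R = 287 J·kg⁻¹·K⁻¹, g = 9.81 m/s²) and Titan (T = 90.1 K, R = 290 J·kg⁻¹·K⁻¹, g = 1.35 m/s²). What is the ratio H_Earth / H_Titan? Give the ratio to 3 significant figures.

H = RT/g for each body.
H_Earth = 287 × 254 / 9.81 = 7431.0 m.
H_Titan = 290 × 90.1 / 1.35 = 19355 m.
H_Earth/H_Titan = 7431.0/19355 = 0.38393.

H_Earth/H_Titan ≈ 0.384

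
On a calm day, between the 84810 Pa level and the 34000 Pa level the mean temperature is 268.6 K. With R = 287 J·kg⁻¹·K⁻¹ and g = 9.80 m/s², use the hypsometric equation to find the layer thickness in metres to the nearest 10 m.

Hypsometric equation: Δz = (R T̄/g) ln(P₁/P₂).
R T̄/g = 287 × 268.6 / 9.80 = 7866.1 m.
ln(84810/34000) = ln(2.4944) = 0.91405.
Δz = 7866.1 × 0.91405 = 7190.0 m.

Δz ≈ 7190 m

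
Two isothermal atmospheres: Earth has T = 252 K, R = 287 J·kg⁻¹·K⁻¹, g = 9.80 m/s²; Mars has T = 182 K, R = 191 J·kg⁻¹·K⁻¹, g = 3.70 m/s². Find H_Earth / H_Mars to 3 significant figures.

H_Earth/H_Mars ≈ 0.786

H = RT/g for each body.
H_Earth = 287 × 252 / 9.80 = 7380.0 m.
H_Mars = 191 × 182 / 3.70 = 9395.1 m.
H_Earth/H_Mars = 7380.0/9395.1 = 0.78552.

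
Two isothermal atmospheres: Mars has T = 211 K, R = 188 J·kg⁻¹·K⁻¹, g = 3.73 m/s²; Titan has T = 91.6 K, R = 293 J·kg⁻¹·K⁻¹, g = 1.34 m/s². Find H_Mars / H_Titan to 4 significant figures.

H = RT/g for each body.
H_Mars = 188 × 211 / 3.73 = 10635 m.
H_Titan = 293 × 91.6 / 1.34 = 20029 m.
H_Mars/H_Titan = 10635/20029 = 0.53098.

H_Mars/H_Titan ≈ 0.5310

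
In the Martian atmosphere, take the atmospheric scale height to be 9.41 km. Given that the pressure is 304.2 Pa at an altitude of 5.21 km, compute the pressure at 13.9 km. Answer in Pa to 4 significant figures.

P ≈ 120.8 Pa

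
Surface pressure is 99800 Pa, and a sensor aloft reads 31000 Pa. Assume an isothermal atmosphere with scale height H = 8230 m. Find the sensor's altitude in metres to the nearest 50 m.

z ≈ 9600 m

Invert the barometric formula: z = H ln(P₀/P).
P₀/P = 99800/31000 = 3.2194; ln(3.2194) = 1.1692.
z = 8230.0 × 1.1692 = 9622.5 m.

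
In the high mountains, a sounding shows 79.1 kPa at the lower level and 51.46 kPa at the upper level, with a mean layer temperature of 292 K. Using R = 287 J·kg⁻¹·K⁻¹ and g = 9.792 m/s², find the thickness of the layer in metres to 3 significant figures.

Hypsometric equation: Δz = (R T̄/g) ln(P₁/P₂).
R T̄/g = 287 × 292 / 9.792 = 8558.4 m.
ln(79.1/51.46) = ln(1.5371) = 0.42990.
Δz = 8558.4 × 0.42990 = 3679.3 m.

Δz ≈ 3680 m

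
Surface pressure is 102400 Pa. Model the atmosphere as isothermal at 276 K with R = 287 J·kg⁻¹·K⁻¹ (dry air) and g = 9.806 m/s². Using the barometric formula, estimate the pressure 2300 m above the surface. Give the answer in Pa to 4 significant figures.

P ≈ 77030 Pa

Scale height: H = RT/g = 287 × 276 / 9.806 = 8077.9 m.
Barometric formula: P = P₀ exp(−z/H).
z/H = 2300.0/8077.9 = 0.28473; exp(−0.28473) = 0.75222.
P = 102400 × 0.75222 = 77027 Pa.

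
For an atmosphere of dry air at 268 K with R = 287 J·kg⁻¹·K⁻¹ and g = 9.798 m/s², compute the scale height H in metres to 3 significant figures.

H ≈ 7850 m

The scale height of an isothermal atmosphere is H = RT/g.
H = 287 × 268 / 9.798 = 76916/9.798 = 7850.2 m.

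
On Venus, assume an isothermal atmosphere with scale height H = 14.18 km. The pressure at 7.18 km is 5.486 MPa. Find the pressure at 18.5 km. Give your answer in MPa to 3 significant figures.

Between two levels, P₂ = P₁ exp(−Δz/H) with Δz = z₂ − z₁.
Δz = 18500 − 7180.0 = 11320 m; Δz/H = 11320/14180 = 0.79831.
P₂ = 5.486 × exp(−0.79831) = 5.486 × 0.45009 = 2.4692 MPa.

P ≈ 2.47 MPa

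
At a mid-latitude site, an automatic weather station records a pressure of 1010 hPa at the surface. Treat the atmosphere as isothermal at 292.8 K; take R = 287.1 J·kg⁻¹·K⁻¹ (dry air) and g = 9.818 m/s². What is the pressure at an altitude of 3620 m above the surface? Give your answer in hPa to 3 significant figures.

P ≈ 662 hPa

Scale height: H = RT/g = 287.1 × 292.8 / 9.818 = 8562.1 m.
Barometric formula: P = P₀ exp(−z/H).
z/H = 3620.0/8562.1 = 0.42279; exp(−0.42279) = 0.65522.
P = 1010 × 0.65522 = 661.77 hPa.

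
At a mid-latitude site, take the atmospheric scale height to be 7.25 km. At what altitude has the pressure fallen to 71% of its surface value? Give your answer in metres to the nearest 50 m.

Set P/P₀ = exp(−z/H) = 0.71, so z = −H ln(0.71).
−ln(0.71) = 0.34249; z = 7250.0 × 0.34249 = 2483.1 m.

z ≈ 2500 m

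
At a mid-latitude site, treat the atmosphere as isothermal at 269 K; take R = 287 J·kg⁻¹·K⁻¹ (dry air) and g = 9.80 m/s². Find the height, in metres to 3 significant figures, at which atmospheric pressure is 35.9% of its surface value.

z ≈ 8070 m

Scale height: H = RT/g = 287 × 269 / 9.80 = 7877.9 m.
Set P/P₀ = exp(−z/H) = 0.359, so z = −H ln(0.359).
−ln(0.359) = 1.0244; z = 7877.9 × 1.0244 = 8070.1 m.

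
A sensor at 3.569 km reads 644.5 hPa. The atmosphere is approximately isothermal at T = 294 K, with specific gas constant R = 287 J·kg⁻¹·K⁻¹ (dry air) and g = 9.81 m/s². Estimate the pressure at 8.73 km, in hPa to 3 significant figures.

P ≈ 354 hPa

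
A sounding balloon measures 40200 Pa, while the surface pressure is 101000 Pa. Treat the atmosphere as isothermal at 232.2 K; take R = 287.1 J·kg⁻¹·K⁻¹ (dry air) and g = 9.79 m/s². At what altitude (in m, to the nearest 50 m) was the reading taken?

z ≈ 6250 m

Scale height: H = RT/g = 287.1 × 232.2 / 9.79 = 6809.5 m.
Invert the barometric formula: z = H ln(P₀/P).
P₀/P = 101000/40200 = 2.5124; ln(2.5124) = 0.92124.
z = 6809.5 × 0.92124 = 6273.2 m.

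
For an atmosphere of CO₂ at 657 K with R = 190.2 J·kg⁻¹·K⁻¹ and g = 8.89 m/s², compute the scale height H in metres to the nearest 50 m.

H ≈ 14050 m

The scale height of an isothermal atmosphere is H = RT/g.
H = 190.2 × 657 / 8.89 = 124960/8.89 = 14056 m.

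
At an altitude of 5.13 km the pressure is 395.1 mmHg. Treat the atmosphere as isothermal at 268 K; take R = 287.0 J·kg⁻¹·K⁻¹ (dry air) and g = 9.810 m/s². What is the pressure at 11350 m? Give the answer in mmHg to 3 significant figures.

P ≈ 179 mmHg

Scale height: H = RT/g = 287.0 × 268 / 9.810 = 7840.6 m.
Between two levels, P₂ = P₁ exp(−Δz/H) with Δz = z₂ − z₁.
Δz = 11350 − 5130.0 = 6220.0 m; Δz/H = 6220.0/7840.6 = 0.79331.
P₂ = 395.1 × exp(−0.79331) = 395.1 × 0.45235 = 178.72 mmHg.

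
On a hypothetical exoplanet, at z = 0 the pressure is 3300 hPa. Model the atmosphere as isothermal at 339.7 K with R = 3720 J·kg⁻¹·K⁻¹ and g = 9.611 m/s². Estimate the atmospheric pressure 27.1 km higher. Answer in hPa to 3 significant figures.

Scale height: H = RT/g = 3720 × 339.7 / 9.611 = 131480 m.
Barometric formula: P = P₀ exp(−z/H).
z/H = 27100/131480 = 0.20611; exp(−0.20611) = 0.81374.
P = 3300 × 0.81374 = 2685.3 hPa.

P ≈ 2690 hPa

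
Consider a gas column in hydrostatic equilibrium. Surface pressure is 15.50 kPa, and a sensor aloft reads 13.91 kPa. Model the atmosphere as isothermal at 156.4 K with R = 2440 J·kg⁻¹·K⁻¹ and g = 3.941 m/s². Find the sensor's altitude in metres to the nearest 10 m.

z ≈ 10480 m

Scale height: H = RT/g = 2440 × 156.4 / 3.941 = 96832 m.
Invert the barometric formula: z = H ln(P₀/P).
P₀/P = 15.50/13.91 = 1.1143; ln(1.1143) = 0.10823.
z = 96832 × 0.10823 = 10480 m.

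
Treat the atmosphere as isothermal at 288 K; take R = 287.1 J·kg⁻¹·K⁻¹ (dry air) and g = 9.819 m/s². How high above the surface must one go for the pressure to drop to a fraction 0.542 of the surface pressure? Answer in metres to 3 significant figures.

z ≈ 5160 m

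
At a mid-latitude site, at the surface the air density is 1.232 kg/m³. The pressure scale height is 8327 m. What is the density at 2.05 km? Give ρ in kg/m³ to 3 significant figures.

In an isothermal atmosphere, density decays like pressure: ρ = ρ₀ exp(−z/H).
z/H = 2050.0/8327.0 = 0.24619; exp(−0.24619) = 0.78177.
ρ = 1.232 × 0.78177 = 0.96314 kg/m³.

ρ ≈ 0.963 kg/m³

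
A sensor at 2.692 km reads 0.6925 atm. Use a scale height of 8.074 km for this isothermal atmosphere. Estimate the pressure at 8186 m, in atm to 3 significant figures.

P ≈ 0.351 atm

Between two levels, P₂ = P₁ exp(−Δz/H) with Δz = z₂ − z₁.
Δz = 8186.0 − 2692.0 = 5494.0 m; Δz/H = 5494.0/8074.0 = 0.68046.
P₂ = 0.6925 × exp(−0.68046) = 0.6925 × 0.50638 = 0.35067 atm.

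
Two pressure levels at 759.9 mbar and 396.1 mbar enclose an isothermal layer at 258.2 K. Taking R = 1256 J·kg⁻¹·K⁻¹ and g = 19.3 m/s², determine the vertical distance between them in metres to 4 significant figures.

Hypsometric equation: Δz = (R T̄/g) ln(P₁/P₂).
R T̄/g = 1256 × 258.2 / 19.3 = 16803 m.
ln(759.9/396.1) = ln(1.9185) = 0.65154.
Δz = 16803 × 0.65154 = 10948 m.

Δz ≈ 10950 m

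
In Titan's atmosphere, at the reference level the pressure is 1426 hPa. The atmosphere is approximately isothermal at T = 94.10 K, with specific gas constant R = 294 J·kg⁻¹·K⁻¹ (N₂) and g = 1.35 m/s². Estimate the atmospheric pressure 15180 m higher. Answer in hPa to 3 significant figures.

P ≈ 680 hPa

Scale height: H = RT/g = 294 × 94.10 / 1.35 = 20493 m.
Barometric formula: P = P₀ exp(−z/H).
z/H = 15180/20493 = 0.74074; exp(−0.74074) = 0.47676.
P = 1426 × 0.47676 = 679.86 hPa.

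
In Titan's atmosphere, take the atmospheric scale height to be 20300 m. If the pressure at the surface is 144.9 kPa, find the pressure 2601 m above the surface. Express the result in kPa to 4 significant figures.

P ≈ 127.5 kPa

Barometric formula: P = P₀ exp(−z/H).
z/H = 2601.0/20300 = 0.12813; exp(−0.12813) = 0.87974.
P = 144.9 × 0.87974 = 127.47 kPa.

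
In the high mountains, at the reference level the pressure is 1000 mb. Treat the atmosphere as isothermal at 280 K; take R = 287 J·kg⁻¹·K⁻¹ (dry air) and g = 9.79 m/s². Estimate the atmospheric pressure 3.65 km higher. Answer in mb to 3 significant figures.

P ≈ 641 mb

Scale height: H = RT/g = 287 × 280 / 9.79 = 8208.4 m.
Barometric formula: P = P₀ exp(−z/H).
z/H = 3650.0/8208.4 = 0.44467; exp(−0.44467) = 0.64104.
P = 1000 × 0.64104 = 641.04 mb.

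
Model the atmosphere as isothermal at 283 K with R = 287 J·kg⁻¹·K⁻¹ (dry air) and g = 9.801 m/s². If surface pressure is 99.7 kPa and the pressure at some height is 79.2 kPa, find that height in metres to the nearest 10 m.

z ≈ 1910 m

Scale height: H = RT/g = 287 × 283 / 9.801 = 8287.0 m.
Invert the barometric formula: z = H ln(P₀/P).
P₀/P = 99.7/79.2 = 1.2588; ln(1.2588) = 0.23016.
z = 8287.0 × 0.23016 = 1907.3 m.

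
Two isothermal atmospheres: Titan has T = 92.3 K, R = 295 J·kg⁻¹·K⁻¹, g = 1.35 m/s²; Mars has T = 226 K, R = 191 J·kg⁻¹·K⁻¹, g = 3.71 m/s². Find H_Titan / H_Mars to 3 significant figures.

H_Titan/H_Mars ≈ 1.73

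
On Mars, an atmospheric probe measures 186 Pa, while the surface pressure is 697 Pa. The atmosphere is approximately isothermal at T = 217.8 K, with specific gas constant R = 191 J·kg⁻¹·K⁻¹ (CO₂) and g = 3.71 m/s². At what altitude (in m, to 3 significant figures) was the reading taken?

z ≈ 14800 m

Scale height: H = RT/g = 191 × 217.8 / 3.71 = 11213 m.
Invert the barometric formula: z = H ln(P₀/P).
P₀/P = 697/186 = 3.7473; ln(3.7473) = 1.3210.
z = 11213 × 1.3210 = 14812 m.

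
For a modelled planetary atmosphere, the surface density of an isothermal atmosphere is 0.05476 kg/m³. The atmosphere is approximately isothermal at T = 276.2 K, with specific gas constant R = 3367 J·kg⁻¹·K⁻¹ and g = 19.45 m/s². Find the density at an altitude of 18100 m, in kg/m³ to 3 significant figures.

ρ ≈ 0.0375 kg/m³

Scale height: H = RT/g = 3367 × 276.2 / 19.45 = 47813 m.
In an isothermal atmosphere, density decays like pressure: ρ = ρ₀ exp(−z/H).
z/H = 18100/47813 = 0.37856; exp(−0.37856) = 0.68485.
ρ = 0.05476 × 0.68485 = 0.037502 kg/m³.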